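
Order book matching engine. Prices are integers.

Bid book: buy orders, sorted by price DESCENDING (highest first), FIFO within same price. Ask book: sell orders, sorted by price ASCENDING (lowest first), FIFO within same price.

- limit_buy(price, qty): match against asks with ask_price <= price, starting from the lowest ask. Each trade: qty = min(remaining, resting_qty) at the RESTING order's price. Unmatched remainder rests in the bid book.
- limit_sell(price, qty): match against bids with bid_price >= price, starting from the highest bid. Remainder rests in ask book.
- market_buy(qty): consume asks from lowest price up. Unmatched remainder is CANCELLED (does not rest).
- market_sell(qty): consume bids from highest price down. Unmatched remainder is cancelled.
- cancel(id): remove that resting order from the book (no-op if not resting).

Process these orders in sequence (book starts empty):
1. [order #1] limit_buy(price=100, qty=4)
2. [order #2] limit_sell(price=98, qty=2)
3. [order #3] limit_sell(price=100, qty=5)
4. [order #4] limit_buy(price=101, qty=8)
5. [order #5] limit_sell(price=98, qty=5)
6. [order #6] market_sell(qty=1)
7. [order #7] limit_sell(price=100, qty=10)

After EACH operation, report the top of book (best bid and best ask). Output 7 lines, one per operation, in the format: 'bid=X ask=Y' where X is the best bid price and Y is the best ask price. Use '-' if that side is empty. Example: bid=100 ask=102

Answer: bid=100 ask=-
bid=100 ask=-
bid=- ask=100
bid=101 ask=-
bid=- ask=-
bid=- ask=-
bid=- ask=100

Derivation:
After op 1 [order #1] limit_buy(price=100, qty=4): fills=none; bids=[#1:4@100] asks=[-]
After op 2 [order #2] limit_sell(price=98, qty=2): fills=#1x#2:2@100; bids=[#1:2@100] asks=[-]
After op 3 [order #3] limit_sell(price=100, qty=5): fills=#1x#3:2@100; bids=[-] asks=[#3:3@100]
After op 4 [order #4] limit_buy(price=101, qty=8): fills=#4x#3:3@100; bids=[#4:5@101] asks=[-]
After op 5 [order #5] limit_sell(price=98, qty=5): fills=#4x#5:5@101; bids=[-] asks=[-]
After op 6 [order #6] market_sell(qty=1): fills=none; bids=[-] asks=[-]
After op 7 [order #7] limit_sell(price=100, qty=10): fills=none; bids=[-] asks=[#7:10@100]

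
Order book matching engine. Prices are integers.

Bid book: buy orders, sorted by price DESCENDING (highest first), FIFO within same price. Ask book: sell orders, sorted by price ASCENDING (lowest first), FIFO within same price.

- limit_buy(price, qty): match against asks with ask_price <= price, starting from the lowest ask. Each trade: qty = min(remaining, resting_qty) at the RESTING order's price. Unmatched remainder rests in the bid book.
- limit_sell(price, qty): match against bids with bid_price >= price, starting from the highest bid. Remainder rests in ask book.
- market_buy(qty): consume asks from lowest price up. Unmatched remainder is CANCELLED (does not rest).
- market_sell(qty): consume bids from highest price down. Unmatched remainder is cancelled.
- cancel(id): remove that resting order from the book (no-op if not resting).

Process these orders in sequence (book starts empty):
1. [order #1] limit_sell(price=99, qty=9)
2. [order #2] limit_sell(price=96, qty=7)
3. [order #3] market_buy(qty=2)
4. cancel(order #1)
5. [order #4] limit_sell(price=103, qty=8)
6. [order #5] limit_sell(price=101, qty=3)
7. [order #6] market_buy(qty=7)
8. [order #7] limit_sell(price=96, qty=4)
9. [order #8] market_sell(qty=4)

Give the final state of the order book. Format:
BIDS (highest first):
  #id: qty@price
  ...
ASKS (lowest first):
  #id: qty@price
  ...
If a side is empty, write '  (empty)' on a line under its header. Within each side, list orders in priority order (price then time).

Answer: BIDS (highest first):
  (empty)
ASKS (lowest first):
  #7: 4@96
  #5: 1@101
  #4: 8@103

Derivation:
After op 1 [order #1] limit_sell(price=99, qty=9): fills=none; bids=[-] asks=[#1:9@99]
After op 2 [order #2] limit_sell(price=96, qty=7): fills=none; bids=[-] asks=[#2:7@96 #1:9@99]
After op 3 [order #3] market_buy(qty=2): fills=#3x#2:2@96; bids=[-] asks=[#2:5@96 #1:9@99]
After op 4 cancel(order #1): fills=none; bids=[-] asks=[#2:5@96]
After op 5 [order #4] limit_sell(price=103, qty=8): fills=none; bids=[-] asks=[#2:5@96 #4:8@103]
After op 6 [order #5] limit_sell(price=101, qty=3): fills=none; bids=[-] asks=[#2:5@96 #5:3@101 #4:8@103]
After op 7 [order #6] market_buy(qty=7): fills=#6x#2:5@96 #6x#5:2@101; bids=[-] asks=[#5:1@101 #4:8@103]
After op 8 [order #7] limit_sell(price=96, qty=4): fills=none; bids=[-] asks=[#7:4@96 #5:1@101 #4:8@103]
After op 9 [order #8] market_sell(qty=4): fills=none; bids=[-] asks=[#7:4@96 #5:1@101 #4:8@103]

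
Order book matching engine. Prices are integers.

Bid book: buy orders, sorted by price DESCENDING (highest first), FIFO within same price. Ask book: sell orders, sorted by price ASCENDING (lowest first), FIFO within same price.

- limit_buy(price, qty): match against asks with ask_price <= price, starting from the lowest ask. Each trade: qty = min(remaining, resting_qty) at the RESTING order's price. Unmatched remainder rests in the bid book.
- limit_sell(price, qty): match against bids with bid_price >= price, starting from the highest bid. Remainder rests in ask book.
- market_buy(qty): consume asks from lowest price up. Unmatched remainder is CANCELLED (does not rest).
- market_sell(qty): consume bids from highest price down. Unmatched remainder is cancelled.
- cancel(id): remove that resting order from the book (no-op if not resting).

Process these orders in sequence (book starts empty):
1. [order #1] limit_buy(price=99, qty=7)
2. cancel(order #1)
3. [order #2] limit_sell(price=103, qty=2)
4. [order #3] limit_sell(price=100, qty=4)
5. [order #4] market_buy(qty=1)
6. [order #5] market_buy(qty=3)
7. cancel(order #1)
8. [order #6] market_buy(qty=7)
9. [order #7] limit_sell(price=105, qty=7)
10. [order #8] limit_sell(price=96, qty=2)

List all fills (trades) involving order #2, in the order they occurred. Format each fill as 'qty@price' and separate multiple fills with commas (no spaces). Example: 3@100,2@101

After op 1 [order #1] limit_buy(price=99, qty=7): fills=none; bids=[#1:7@99] asks=[-]
After op 2 cancel(order #1): fills=none; bids=[-] asks=[-]
After op 3 [order #2] limit_sell(price=103, qty=2): fills=none; bids=[-] asks=[#2:2@103]
After op 4 [order #3] limit_sell(price=100, qty=4): fills=none; bids=[-] asks=[#3:4@100 #2:2@103]
After op 5 [order #4] market_buy(qty=1): fills=#4x#3:1@100; bids=[-] asks=[#3:3@100 #2:2@103]
After op 6 [order #5] market_buy(qty=3): fills=#5x#3:3@100; bids=[-] asks=[#2:2@103]
After op 7 cancel(order #1): fills=none; bids=[-] asks=[#2:2@103]
After op 8 [order #6] market_buy(qty=7): fills=#6x#2:2@103; bids=[-] asks=[-]
After op 9 [order #7] limit_sell(price=105, qty=7): fills=none; bids=[-] asks=[#7:7@105]
After op 10 [order #8] limit_sell(price=96, qty=2): fills=none; bids=[-] asks=[#8:2@96 #7:7@105]

Answer: 2@103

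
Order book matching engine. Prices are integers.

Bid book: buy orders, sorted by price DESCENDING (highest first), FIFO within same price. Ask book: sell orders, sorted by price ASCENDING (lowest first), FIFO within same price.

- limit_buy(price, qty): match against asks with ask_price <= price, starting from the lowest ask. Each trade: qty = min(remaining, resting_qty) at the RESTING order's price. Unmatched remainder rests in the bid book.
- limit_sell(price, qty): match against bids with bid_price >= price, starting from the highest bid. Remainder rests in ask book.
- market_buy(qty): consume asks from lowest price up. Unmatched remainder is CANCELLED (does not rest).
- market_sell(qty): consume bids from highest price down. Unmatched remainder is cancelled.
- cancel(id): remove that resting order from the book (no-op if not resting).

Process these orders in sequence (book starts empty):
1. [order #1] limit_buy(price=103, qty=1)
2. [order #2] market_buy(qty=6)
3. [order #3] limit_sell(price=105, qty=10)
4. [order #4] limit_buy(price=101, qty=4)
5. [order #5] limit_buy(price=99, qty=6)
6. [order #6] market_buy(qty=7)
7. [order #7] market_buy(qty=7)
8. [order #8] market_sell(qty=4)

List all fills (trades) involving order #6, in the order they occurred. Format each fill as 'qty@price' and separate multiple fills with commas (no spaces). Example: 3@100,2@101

After op 1 [order #1] limit_buy(price=103, qty=1): fills=none; bids=[#1:1@103] asks=[-]
After op 2 [order #2] market_buy(qty=6): fills=none; bids=[#1:1@103] asks=[-]
After op 3 [order #3] limit_sell(price=105, qty=10): fills=none; bids=[#1:1@103] asks=[#3:10@105]
After op 4 [order #4] limit_buy(price=101, qty=4): fills=none; bids=[#1:1@103 #4:4@101] asks=[#3:10@105]
After op 5 [order #5] limit_buy(price=99, qty=6): fills=none; bids=[#1:1@103 #4:4@101 #5:6@99] asks=[#3:10@105]
After op 6 [order #6] market_buy(qty=7): fills=#6x#3:7@105; bids=[#1:1@103 #4:4@101 #5:6@99] asks=[#3:3@105]
After op 7 [order #7] market_buy(qty=7): fills=#7x#3:3@105; bids=[#1:1@103 #4:4@101 #5:6@99] asks=[-]
After op 8 [order #8] market_sell(qty=4): fills=#1x#8:1@103 #4x#8:3@101; bids=[#4:1@101 #5:6@99] asks=[-]

Answer: 7@105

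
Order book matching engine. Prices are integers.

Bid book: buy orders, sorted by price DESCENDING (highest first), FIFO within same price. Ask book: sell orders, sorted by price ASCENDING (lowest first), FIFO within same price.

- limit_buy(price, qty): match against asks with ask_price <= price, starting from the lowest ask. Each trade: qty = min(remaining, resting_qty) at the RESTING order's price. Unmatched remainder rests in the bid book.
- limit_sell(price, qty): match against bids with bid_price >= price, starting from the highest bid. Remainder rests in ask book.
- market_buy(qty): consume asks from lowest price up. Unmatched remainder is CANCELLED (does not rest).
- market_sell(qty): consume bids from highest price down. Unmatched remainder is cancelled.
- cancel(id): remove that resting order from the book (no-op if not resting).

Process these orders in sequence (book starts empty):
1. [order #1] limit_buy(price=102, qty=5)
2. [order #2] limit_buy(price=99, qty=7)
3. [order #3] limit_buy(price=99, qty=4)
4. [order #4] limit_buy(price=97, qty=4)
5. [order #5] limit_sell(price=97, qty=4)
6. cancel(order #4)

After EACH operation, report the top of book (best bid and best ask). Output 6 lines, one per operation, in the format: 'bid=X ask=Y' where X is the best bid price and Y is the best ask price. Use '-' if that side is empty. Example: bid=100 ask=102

Answer: bid=102 ask=-
bid=102 ask=-
bid=102 ask=-
bid=102 ask=-
bid=102 ask=-
bid=102 ask=-

Derivation:
After op 1 [order #1] limit_buy(price=102, qty=5): fills=none; bids=[#1:5@102] asks=[-]
After op 2 [order #2] limit_buy(price=99, qty=7): fills=none; bids=[#1:5@102 #2:7@99] asks=[-]
After op 3 [order #3] limit_buy(price=99, qty=4): fills=none; bids=[#1:5@102 #2:7@99 #3:4@99] asks=[-]
After op 4 [order #4] limit_buy(price=97, qty=4): fills=none; bids=[#1:5@102 #2:7@99 #3:4@99 #4:4@97] asks=[-]
After op 5 [order #5] limit_sell(price=97, qty=4): fills=#1x#5:4@102; bids=[#1:1@102 #2:7@99 #3:4@99 #4:4@97] asks=[-]
After op 6 cancel(order #4): fills=none; bids=[#1:1@102 #2:7@99 #3:4@99] asks=[-]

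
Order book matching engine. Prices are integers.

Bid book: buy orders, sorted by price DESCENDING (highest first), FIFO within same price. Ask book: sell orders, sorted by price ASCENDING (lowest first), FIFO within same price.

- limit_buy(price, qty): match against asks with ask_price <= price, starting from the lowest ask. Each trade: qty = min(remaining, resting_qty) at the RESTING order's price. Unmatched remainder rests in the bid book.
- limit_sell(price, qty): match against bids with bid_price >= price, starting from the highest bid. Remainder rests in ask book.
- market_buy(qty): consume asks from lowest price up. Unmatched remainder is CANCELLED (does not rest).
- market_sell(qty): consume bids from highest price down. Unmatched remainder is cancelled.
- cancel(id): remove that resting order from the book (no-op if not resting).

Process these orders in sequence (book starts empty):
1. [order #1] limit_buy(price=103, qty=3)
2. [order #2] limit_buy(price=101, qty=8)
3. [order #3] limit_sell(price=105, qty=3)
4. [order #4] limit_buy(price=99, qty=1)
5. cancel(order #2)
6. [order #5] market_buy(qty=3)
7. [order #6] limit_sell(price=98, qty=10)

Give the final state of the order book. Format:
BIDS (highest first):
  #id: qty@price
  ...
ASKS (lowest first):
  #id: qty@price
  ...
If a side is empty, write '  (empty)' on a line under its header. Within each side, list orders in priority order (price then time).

Answer: BIDS (highest first):
  (empty)
ASKS (lowest first):
  #6: 6@98

Derivation:
After op 1 [order #1] limit_buy(price=103, qty=3): fills=none; bids=[#1:3@103] asks=[-]
After op 2 [order #2] limit_buy(price=101, qty=8): fills=none; bids=[#1:3@103 #2:8@101] asks=[-]
After op 3 [order #3] limit_sell(price=105, qty=3): fills=none; bids=[#1:3@103 #2:8@101] asks=[#3:3@105]
After op 4 [order #4] limit_buy(price=99, qty=1): fills=none; bids=[#1:3@103 #2:8@101 #4:1@99] asks=[#3:3@105]
After op 5 cancel(order #2): fills=none; bids=[#1:3@103 #4:1@99] asks=[#3:3@105]
After op 6 [order #5] market_buy(qty=3): fills=#5x#3:3@105; bids=[#1:3@103 #4:1@99] asks=[-]
After op 7 [order #6] limit_sell(price=98, qty=10): fills=#1x#6:3@103 #4x#6:1@99; bids=[-] asks=[#6:6@98]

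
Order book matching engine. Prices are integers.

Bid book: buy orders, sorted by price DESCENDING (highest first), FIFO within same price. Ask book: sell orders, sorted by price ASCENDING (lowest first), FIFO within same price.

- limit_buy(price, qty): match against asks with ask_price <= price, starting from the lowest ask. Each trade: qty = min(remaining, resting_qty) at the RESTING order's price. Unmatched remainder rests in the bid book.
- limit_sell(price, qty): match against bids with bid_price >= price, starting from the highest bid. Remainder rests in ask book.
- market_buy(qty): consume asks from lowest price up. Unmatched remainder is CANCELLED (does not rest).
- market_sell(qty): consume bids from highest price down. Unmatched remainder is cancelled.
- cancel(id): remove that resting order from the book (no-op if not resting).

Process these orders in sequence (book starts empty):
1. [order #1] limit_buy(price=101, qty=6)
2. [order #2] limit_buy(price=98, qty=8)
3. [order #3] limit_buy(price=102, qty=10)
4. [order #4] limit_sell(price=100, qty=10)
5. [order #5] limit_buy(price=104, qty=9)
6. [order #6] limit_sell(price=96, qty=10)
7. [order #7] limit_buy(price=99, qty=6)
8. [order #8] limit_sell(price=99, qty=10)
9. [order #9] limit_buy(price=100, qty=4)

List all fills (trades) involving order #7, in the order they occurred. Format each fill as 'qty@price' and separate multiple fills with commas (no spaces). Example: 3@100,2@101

Answer: 5@99

Derivation:
After op 1 [order #1] limit_buy(price=101, qty=6): fills=none; bids=[#1:6@101] asks=[-]
After op 2 [order #2] limit_buy(price=98, qty=8): fills=none; bids=[#1:6@101 #2:8@98] asks=[-]
After op 3 [order #3] limit_buy(price=102, qty=10): fills=none; bids=[#3:10@102 #1:6@101 #2:8@98] asks=[-]
After op 4 [order #4] limit_sell(price=100, qty=10): fills=#3x#4:10@102; bids=[#1:6@101 #2:8@98] asks=[-]
After op 5 [order #5] limit_buy(price=104, qty=9): fills=none; bids=[#5:9@104 #1:6@101 #2:8@98] asks=[-]
After op 6 [order #6] limit_sell(price=96, qty=10): fills=#5x#6:9@104 #1x#6:1@101; bids=[#1:5@101 #2:8@98] asks=[-]
After op 7 [order #7] limit_buy(price=99, qty=6): fills=none; bids=[#1:5@101 #7:6@99 #2:8@98] asks=[-]
After op 8 [order #8] limit_sell(price=99, qty=10): fills=#1x#8:5@101 #7x#8:5@99; bids=[#7:1@99 #2:8@98] asks=[-]
After op 9 [order #9] limit_buy(price=100, qty=4): fills=none; bids=[#9:4@100 #7:1@99 #2:8@98] asks=[-]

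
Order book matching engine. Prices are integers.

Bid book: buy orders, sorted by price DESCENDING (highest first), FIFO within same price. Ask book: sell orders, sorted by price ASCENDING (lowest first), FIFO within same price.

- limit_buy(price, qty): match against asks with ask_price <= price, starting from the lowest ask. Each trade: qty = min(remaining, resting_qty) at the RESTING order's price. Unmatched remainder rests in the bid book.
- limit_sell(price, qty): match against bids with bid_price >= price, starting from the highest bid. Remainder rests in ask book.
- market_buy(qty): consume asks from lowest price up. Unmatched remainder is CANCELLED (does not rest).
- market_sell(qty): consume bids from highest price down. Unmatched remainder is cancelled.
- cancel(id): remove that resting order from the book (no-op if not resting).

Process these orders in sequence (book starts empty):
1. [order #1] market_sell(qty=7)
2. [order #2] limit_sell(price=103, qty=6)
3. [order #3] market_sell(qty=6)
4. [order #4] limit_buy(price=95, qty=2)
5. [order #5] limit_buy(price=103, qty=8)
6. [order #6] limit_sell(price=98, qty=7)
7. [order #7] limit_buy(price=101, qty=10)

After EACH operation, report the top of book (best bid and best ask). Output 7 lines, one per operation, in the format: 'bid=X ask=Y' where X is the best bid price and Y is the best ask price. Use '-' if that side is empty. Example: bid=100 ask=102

After op 1 [order #1] market_sell(qty=7): fills=none; bids=[-] asks=[-]
After op 2 [order #2] limit_sell(price=103, qty=6): fills=none; bids=[-] asks=[#2:6@103]
After op 3 [order #3] market_sell(qty=6): fills=none; bids=[-] asks=[#2:6@103]
After op 4 [order #4] limit_buy(price=95, qty=2): fills=none; bids=[#4:2@95] asks=[#2:6@103]
After op 5 [order #5] limit_buy(price=103, qty=8): fills=#5x#2:6@103; bids=[#5:2@103 #4:2@95] asks=[-]
After op 6 [order #6] limit_sell(price=98, qty=7): fills=#5x#6:2@103; bids=[#4:2@95] asks=[#6:5@98]
After op 7 [order #7] limit_buy(price=101, qty=10): fills=#7x#6:5@98; bids=[#7:5@101 #4:2@95] asks=[-]

Answer: bid=- ask=-
bid=- ask=103
bid=- ask=103
bid=95 ask=103
bid=103 ask=-
bid=95 ask=98
bid=101 ask=-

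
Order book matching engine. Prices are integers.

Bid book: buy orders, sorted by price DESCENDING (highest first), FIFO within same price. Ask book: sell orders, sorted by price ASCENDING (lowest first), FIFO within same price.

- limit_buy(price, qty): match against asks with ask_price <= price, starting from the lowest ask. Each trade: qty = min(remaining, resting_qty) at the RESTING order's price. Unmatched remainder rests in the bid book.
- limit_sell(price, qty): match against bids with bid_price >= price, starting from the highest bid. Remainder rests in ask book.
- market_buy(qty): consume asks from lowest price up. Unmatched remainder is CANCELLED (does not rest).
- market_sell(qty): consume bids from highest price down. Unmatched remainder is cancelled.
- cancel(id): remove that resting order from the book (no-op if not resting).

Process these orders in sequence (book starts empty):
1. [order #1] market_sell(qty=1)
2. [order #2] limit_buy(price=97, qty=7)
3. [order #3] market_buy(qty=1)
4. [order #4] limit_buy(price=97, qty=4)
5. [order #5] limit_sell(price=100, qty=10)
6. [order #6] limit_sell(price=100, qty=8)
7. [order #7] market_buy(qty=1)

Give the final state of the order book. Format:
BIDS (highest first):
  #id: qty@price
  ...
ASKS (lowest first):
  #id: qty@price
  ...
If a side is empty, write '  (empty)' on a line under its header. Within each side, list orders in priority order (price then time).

After op 1 [order #1] market_sell(qty=1): fills=none; bids=[-] asks=[-]
After op 2 [order #2] limit_buy(price=97, qty=7): fills=none; bids=[#2:7@97] asks=[-]
After op 3 [order #3] market_buy(qty=1): fills=none; bids=[#2:7@97] asks=[-]
After op 4 [order #4] limit_buy(price=97, qty=4): fills=none; bids=[#2:7@97 #4:4@97] asks=[-]
After op 5 [order #5] limit_sell(price=100, qty=10): fills=none; bids=[#2:7@97 #4:4@97] asks=[#5:10@100]
After op 6 [order #6] limit_sell(price=100, qty=8): fills=none; bids=[#2:7@97 #4:4@97] asks=[#5:10@100 #6:8@100]
After op 7 [order #7] market_buy(qty=1): fills=#7x#5:1@100; bids=[#2:7@97 #4:4@97] asks=[#5:9@100 #6:8@100]

Answer: BIDS (highest first):
  #2: 7@97
  #4: 4@97
ASKS (lowest first):
  #5: 9@100
  #6: 8@100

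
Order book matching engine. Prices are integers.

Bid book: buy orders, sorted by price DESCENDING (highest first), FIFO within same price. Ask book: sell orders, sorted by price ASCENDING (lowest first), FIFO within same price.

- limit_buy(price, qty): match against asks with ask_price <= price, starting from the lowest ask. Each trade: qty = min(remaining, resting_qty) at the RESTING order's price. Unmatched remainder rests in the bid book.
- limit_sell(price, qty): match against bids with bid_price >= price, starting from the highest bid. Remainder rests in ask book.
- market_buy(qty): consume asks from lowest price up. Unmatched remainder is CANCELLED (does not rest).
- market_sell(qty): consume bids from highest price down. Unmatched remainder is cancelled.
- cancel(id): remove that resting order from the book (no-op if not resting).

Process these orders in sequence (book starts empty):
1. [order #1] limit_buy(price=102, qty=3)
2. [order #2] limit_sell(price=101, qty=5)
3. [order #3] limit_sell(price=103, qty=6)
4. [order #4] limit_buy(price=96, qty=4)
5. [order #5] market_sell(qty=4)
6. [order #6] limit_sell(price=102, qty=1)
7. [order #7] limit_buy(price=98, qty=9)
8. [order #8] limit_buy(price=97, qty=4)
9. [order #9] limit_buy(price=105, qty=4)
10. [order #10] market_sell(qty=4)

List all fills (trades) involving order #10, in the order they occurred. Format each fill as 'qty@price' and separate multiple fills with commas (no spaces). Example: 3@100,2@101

After op 1 [order #1] limit_buy(price=102, qty=3): fills=none; bids=[#1:3@102] asks=[-]
After op 2 [order #2] limit_sell(price=101, qty=5): fills=#1x#2:3@102; bids=[-] asks=[#2:2@101]
After op 3 [order #3] limit_sell(price=103, qty=6): fills=none; bids=[-] asks=[#2:2@101 #3:6@103]
After op 4 [order #4] limit_buy(price=96, qty=4): fills=none; bids=[#4:4@96] asks=[#2:2@101 #3:6@103]
After op 5 [order #5] market_sell(qty=4): fills=#4x#5:4@96; bids=[-] asks=[#2:2@101 #3:6@103]
After op 6 [order #6] limit_sell(price=102, qty=1): fills=none; bids=[-] asks=[#2:2@101 #6:1@102 #3:6@103]
After op 7 [order #7] limit_buy(price=98, qty=9): fills=none; bids=[#7:9@98] asks=[#2:2@101 #6:1@102 #3:6@103]
After op 8 [order #8] limit_buy(price=97, qty=4): fills=none; bids=[#7:9@98 #8:4@97] asks=[#2:2@101 #6:1@102 #3:6@103]
After op 9 [order #9] limit_buy(price=105, qty=4): fills=#9x#2:2@101 #9x#6:1@102 #9x#3:1@103; bids=[#7:9@98 #8:4@97] asks=[#3:5@103]
After op 10 [order #10] market_sell(qty=4): fills=#7x#10:4@98; bids=[#7:5@98 #8:4@97] asks=[#3:5@103]

Answer: 4@98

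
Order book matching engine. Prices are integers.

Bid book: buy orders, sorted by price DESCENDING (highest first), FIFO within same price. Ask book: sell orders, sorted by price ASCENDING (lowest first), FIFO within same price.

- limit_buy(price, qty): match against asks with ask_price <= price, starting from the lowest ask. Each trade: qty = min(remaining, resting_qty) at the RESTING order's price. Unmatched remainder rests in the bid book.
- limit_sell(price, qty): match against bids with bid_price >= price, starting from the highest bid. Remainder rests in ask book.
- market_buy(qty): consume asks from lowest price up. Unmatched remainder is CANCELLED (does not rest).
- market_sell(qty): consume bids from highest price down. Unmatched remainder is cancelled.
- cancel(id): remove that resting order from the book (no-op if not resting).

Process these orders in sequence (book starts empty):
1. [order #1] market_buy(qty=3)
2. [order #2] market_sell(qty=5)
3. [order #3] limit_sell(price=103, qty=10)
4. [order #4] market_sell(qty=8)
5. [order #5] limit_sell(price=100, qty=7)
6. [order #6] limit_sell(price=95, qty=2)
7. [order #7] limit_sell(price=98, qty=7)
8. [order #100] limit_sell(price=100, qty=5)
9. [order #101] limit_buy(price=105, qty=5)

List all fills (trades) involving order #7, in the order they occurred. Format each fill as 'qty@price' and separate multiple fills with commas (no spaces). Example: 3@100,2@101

After op 1 [order #1] market_buy(qty=3): fills=none; bids=[-] asks=[-]
After op 2 [order #2] market_sell(qty=5): fills=none; bids=[-] asks=[-]
After op 3 [order #3] limit_sell(price=103, qty=10): fills=none; bids=[-] asks=[#3:10@103]
After op 4 [order #4] market_sell(qty=8): fills=none; bids=[-] asks=[#3:10@103]
After op 5 [order #5] limit_sell(price=100, qty=7): fills=none; bids=[-] asks=[#5:7@100 #3:10@103]
After op 6 [order #6] limit_sell(price=95, qty=2): fills=none; bids=[-] asks=[#6:2@95 #5:7@100 #3:10@103]
After op 7 [order #7] limit_sell(price=98, qty=7): fills=none; bids=[-] asks=[#6:2@95 #7:7@98 #5:7@100 #3:10@103]
After op 8 [order #100] limit_sell(price=100, qty=5): fills=none; bids=[-] asks=[#6:2@95 #7:7@98 #5:7@100 #100:5@100 #3:10@103]
After op 9 [order #101] limit_buy(price=105, qty=5): fills=#101x#6:2@95 #101x#7:3@98; bids=[-] asks=[#7:4@98 #5:7@100 #100:5@100 #3:10@103]

Answer: 3@98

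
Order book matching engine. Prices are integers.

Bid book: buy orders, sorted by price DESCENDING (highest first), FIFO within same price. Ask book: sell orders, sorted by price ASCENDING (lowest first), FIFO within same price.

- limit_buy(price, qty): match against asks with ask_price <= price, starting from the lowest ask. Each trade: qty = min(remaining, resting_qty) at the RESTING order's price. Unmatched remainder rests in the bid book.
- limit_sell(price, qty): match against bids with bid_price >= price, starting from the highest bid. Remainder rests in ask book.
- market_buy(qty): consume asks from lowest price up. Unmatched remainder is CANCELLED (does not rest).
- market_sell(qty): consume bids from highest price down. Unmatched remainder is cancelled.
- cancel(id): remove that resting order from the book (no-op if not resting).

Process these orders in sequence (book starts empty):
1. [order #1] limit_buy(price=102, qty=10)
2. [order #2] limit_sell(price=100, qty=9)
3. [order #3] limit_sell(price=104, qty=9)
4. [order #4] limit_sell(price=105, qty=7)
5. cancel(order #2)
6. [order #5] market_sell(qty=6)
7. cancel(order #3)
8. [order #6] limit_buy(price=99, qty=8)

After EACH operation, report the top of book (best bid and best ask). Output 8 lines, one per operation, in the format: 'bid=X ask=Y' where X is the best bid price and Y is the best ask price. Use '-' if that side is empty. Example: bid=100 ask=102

Answer: bid=102 ask=-
bid=102 ask=-
bid=102 ask=104
bid=102 ask=104
bid=102 ask=104
bid=- ask=104
bid=- ask=105
bid=99 ask=105

Derivation:
After op 1 [order #1] limit_buy(price=102, qty=10): fills=none; bids=[#1:10@102] asks=[-]
After op 2 [order #2] limit_sell(price=100, qty=9): fills=#1x#2:9@102; bids=[#1:1@102] asks=[-]
After op 3 [order #3] limit_sell(price=104, qty=9): fills=none; bids=[#1:1@102] asks=[#3:9@104]
After op 4 [order #4] limit_sell(price=105, qty=7): fills=none; bids=[#1:1@102] asks=[#3:9@104 #4:7@105]
After op 5 cancel(order #2): fills=none; bids=[#1:1@102] asks=[#3:9@104 #4:7@105]
After op 6 [order #5] market_sell(qty=6): fills=#1x#5:1@102; bids=[-] asks=[#3:9@104 #4:7@105]
After op 7 cancel(order #3): fills=none; bids=[-] asks=[#4:7@105]
After op 8 [order #6] limit_buy(price=99, qty=8): fills=none; bids=[#6:8@99] asks=[#4:7@105]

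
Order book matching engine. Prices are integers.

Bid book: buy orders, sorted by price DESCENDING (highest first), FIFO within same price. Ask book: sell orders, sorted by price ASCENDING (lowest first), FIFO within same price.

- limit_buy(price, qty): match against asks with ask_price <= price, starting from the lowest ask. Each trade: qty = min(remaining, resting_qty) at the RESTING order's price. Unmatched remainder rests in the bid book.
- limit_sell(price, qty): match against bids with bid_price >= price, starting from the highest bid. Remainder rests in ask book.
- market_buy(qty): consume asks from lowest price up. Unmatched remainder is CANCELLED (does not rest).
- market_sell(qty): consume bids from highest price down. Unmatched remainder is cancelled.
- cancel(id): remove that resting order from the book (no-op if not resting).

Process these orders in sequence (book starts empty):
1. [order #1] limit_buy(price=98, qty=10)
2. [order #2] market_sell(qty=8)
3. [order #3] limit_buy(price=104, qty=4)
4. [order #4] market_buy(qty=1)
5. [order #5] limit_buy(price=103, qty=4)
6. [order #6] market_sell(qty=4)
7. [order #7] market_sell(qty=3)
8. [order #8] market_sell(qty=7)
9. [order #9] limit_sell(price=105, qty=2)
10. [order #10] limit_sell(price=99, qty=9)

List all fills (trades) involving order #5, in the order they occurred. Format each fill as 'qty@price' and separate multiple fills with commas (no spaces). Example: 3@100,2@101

After op 1 [order #1] limit_buy(price=98, qty=10): fills=none; bids=[#1:10@98] asks=[-]
After op 2 [order #2] market_sell(qty=8): fills=#1x#2:8@98; bids=[#1:2@98] asks=[-]
After op 3 [order #3] limit_buy(price=104, qty=4): fills=none; bids=[#3:4@104 #1:2@98] asks=[-]
After op 4 [order #4] market_buy(qty=1): fills=none; bids=[#3:4@104 #1:2@98] asks=[-]
After op 5 [order #5] limit_buy(price=103, qty=4): fills=none; bids=[#3:4@104 #5:4@103 #1:2@98] asks=[-]
After op 6 [order #6] market_sell(qty=4): fills=#3x#6:4@104; bids=[#5:4@103 #1:2@98] asks=[-]
After op 7 [order #7] market_sell(qty=3): fills=#5x#7:3@103; bids=[#5:1@103 #1:2@98] asks=[-]
After op 8 [order #8] market_sell(qty=7): fills=#5x#8:1@103 #1x#8:2@98; bids=[-] asks=[-]
After op 9 [order #9] limit_sell(price=105, qty=2): fills=none; bids=[-] asks=[#9:2@105]
After op 10 [order #10] limit_sell(price=99, qty=9): fills=none; bids=[-] asks=[#10:9@99 #9:2@105]

Answer: 3@103,1@103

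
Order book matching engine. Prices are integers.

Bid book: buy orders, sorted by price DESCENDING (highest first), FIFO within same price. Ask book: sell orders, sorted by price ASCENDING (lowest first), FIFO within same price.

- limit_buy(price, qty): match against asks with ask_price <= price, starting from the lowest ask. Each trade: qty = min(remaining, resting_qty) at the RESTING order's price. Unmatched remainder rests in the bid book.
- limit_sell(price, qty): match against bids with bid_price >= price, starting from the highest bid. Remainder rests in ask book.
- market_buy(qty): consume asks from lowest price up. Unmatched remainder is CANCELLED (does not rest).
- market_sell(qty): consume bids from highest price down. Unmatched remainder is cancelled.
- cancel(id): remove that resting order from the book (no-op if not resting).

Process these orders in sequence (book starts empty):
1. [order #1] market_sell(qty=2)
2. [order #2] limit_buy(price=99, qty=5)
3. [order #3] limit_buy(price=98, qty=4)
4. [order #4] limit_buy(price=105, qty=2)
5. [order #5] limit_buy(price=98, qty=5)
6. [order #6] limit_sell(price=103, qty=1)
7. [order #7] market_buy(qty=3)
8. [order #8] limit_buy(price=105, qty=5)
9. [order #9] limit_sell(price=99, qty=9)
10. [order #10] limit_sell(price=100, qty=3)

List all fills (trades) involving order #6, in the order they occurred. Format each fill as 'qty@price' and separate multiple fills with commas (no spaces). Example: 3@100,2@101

After op 1 [order #1] market_sell(qty=2): fills=none; bids=[-] asks=[-]
After op 2 [order #2] limit_buy(price=99, qty=5): fills=none; bids=[#2:5@99] asks=[-]
After op 3 [order #3] limit_buy(price=98, qty=4): fills=none; bids=[#2:5@99 #3:4@98] asks=[-]
After op 4 [order #4] limit_buy(price=105, qty=2): fills=none; bids=[#4:2@105 #2:5@99 #3:4@98] asks=[-]
After op 5 [order #5] limit_buy(price=98, qty=5): fills=none; bids=[#4:2@105 #2:5@99 #3:4@98 #5:5@98] asks=[-]
After op 6 [order #6] limit_sell(price=103, qty=1): fills=#4x#6:1@105; bids=[#4:1@105 #2:5@99 #3:4@98 #5:5@98] asks=[-]
After op 7 [order #7] market_buy(qty=3): fills=none; bids=[#4:1@105 #2:5@99 #3:4@98 #5:5@98] asks=[-]
After op 8 [order #8] limit_buy(price=105, qty=5): fills=none; bids=[#4:1@105 #8:5@105 #2:5@99 #3:4@98 #5:5@98] asks=[-]
After op 9 [order #9] limit_sell(price=99, qty=9): fills=#4x#9:1@105 #8x#9:5@105 #2x#9:3@99; bids=[#2:2@99 #3:4@98 #5:5@98] asks=[-]
After op 10 [order #10] limit_sell(price=100, qty=3): fills=none; bids=[#2:2@99 #3:4@98 #5:5@98] asks=[#10:3@100]

Answer: 1@105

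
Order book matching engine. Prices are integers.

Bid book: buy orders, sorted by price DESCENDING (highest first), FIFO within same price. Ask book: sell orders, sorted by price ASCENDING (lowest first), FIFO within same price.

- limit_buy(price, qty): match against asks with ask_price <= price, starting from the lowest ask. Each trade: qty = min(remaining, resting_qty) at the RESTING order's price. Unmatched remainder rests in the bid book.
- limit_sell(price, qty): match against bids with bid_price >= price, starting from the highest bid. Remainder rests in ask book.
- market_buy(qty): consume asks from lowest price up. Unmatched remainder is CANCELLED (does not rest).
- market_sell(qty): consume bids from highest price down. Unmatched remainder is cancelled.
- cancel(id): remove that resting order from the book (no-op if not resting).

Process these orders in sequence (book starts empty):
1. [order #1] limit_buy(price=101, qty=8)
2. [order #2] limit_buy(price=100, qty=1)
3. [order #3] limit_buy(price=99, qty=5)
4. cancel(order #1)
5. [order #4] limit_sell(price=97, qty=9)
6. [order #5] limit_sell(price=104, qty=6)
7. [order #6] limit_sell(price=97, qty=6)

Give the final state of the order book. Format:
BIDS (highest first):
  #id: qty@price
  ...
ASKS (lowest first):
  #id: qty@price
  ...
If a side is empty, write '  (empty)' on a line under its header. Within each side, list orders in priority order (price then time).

Answer: BIDS (highest first):
  (empty)
ASKS (lowest first):
  #4: 3@97
  #6: 6@97
  #5: 6@104

Derivation:
After op 1 [order #1] limit_buy(price=101, qty=8): fills=none; bids=[#1:8@101] asks=[-]
After op 2 [order #2] limit_buy(price=100, qty=1): fills=none; bids=[#1:8@101 #2:1@100] asks=[-]
After op 3 [order #3] limit_buy(price=99, qty=5): fills=none; bids=[#1:8@101 #2:1@100 #3:5@99] asks=[-]
After op 4 cancel(order #1): fills=none; bids=[#2:1@100 #3:5@99] asks=[-]
After op 5 [order #4] limit_sell(price=97, qty=9): fills=#2x#4:1@100 #3x#4:5@99; bids=[-] asks=[#4:3@97]
After op 6 [order #5] limit_sell(price=104, qty=6): fills=none; bids=[-] asks=[#4:3@97 #5:6@104]
After op 7 [order #6] limit_sell(price=97, qty=6): fills=none; bids=[-] asks=[#4:3@97 #6:6@97 #5:6@104]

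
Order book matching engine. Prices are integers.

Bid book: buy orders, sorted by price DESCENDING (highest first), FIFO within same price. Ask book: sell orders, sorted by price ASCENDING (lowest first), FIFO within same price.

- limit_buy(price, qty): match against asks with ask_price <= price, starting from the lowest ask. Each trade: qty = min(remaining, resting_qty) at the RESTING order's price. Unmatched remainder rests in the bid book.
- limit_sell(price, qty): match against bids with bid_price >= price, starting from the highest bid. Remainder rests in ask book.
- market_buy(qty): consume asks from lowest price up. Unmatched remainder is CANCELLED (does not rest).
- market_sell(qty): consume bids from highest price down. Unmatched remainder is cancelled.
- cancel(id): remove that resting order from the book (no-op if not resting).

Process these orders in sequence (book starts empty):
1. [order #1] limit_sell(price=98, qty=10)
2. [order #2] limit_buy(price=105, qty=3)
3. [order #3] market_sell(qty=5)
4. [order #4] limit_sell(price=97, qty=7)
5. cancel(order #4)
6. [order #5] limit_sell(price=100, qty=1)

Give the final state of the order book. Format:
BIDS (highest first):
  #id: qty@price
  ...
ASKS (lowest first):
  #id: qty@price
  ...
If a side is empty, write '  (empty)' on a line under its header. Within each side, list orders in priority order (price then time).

After op 1 [order #1] limit_sell(price=98, qty=10): fills=none; bids=[-] asks=[#1:10@98]
After op 2 [order #2] limit_buy(price=105, qty=3): fills=#2x#1:3@98; bids=[-] asks=[#1:7@98]
After op 3 [order #3] market_sell(qty=5): fills=none; bids=[-] asks=[#1:7@98]
After op 4 [order #4] limit_sell(price=97, qty=7): fills=none; bids=[-] asks=[#4:7@97 #1:7@98]
After op 5 cancel(order #4): fills=none; bids=[-] asks=[#1:7@98]
After op 6 [order #5] limit_sell(price=100, qty=1): fills=none; bids=[-] asks=[#1:7@98 #5:1@100]

Answer: BIDS (highest first):
  (empty)
ASKS (lowest first):
  #1: 7@98
  #5: 1@100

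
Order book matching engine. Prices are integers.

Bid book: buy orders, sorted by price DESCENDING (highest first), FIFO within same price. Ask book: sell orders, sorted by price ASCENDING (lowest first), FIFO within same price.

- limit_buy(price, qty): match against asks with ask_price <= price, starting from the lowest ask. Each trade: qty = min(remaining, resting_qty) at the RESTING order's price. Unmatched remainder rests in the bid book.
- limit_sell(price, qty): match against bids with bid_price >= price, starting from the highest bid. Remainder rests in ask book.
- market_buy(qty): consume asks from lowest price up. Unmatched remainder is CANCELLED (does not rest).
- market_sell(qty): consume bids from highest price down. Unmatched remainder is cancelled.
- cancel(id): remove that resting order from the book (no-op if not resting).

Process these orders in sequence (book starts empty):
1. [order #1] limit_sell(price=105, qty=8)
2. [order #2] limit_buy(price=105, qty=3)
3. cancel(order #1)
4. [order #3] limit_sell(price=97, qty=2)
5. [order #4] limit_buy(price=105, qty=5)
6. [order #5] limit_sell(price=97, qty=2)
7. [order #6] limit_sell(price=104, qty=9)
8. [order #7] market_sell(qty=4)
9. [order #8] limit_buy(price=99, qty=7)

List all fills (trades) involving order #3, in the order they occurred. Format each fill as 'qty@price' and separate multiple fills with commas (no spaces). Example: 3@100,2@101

After op 1 [order #1] limit_sell(price=105, qty=8): fills=none; bids=[-] asks=[#1:8@105]
After op 2 [order #2] limit_buy(price=105, qty=3): fills=#2x#1:3@105; bids=[-] asks=[#1:5@105]
After op 3 cancel(order #1): fills=none; bids=[-] asks=[-]
After op 4 [order #3] limit_sell(price=97, qty=2): fills=none; bids=[-] asks=[#3:2@97]
After op 5 [order #4] limit_buy(price=105, qty=5): fills=#4x#3:2@97; bids=[#4:3@105] asks=[-]
After op 6 [order #5] limit_sell(price=97, qty=2): fills=#4x#5:2@105; bids=[#4:1@105] asks=[-]
After op 7 [order #6] limit_sell(price=104, qty=9): fills=#4x#6:1@105; bids=[-] asks=[#6:8@104]
After op 8 [order #7] market_sell(qty=4): fills=none; bids=[-] asks=[#6:8@104]
After op 9 [order #8] limit_buy(price=99, qty=7): fills=none; bids=[#8:7@99] asks=[#6:8@104]

Answer: 2@97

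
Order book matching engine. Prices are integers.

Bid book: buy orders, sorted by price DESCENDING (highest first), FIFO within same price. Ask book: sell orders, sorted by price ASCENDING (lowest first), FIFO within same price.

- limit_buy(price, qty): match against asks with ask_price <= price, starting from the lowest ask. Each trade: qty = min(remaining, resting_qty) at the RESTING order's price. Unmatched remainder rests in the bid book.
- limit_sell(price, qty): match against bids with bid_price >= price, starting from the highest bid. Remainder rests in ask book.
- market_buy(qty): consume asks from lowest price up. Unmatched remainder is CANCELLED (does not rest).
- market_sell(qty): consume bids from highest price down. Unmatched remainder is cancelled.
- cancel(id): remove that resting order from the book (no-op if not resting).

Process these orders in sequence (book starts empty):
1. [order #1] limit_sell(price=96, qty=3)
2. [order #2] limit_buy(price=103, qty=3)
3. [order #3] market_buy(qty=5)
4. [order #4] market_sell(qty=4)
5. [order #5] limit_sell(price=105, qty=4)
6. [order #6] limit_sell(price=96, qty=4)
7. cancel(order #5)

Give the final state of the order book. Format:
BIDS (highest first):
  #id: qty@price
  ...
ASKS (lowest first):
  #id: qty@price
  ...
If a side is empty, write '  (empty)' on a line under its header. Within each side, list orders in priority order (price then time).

Answer: BIDS (highest first):
  (empty)
ASKS (lowest first):
  #6: 4@96

Derivation:
After op 1 [order #1] limit_sell(price=96, qty=3): fills=none; bids=[-] asks=[#1:3@96]
After op 2 [order #2] limit_buy(price=103, qty=3): fills=#2x#1:3@96; bids=[-] asks=[-]
After op 3 [order #3] market_buy(qty=5): fills=none; bids=[-] asks=[-]
After op 4 [order #4] market_sell(qty=4): fills=none; bids=[-] asks=[-]
After op 5 [order #5] limit_sell(price=105, qty=4): fills=none; bids=[-] asks=[#5:4@105]
After op 6 [order #6] limit_sell(price=96, qty=4): fills=none; bids=[-] asks=[#6:4@96 #5:4@105]
After op 7 cancel(order #5): fills=none; bids=[-] asks=[#6:4@96]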